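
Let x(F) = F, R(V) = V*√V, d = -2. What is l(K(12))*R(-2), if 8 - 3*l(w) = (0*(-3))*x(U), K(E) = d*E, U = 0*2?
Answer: -16*I*√2/3 ≈ -7.5425*I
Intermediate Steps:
R(V) = V^(3/2)
U = 0
K(E) = -2*E
l(w) = 8/3 (l(w) = 8/3 - 0*(-3)*0/3 = 8/3 - 0*0 = 8/3 - ⅓*0 = 8/3 + 0 = 8/3)
l(K(12))*R(-2) = 8*(-2)^(3/2)/3 = 8*(-2*I*√2)/3 = -16*I*√2/3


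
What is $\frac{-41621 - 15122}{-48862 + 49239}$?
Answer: $- \frac{56743}{377} \approx -150.51$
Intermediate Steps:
$\frac{-41621 - 15122}{-48862 + 49239} = - \frac{56743}{377}$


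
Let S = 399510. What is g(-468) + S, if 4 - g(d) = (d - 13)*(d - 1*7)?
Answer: 171039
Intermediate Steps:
g(d) = 4 - (-13 + d)*(-7 + d) (g(d) = 4 - (d - 13)*(d - 1*7) = 4 - (-13 + d)*(d - 7) = 4 - (-13 + d)*(-7 + d))
g(-468) + S = (-87 - 1*(-468)**2 + 20*(-468)) + 399510 = (-87 - 1*219024 - 9360) + 399510 = (-87 - 219024 - 9360) + 399510 = -228471 + 399510 = 171039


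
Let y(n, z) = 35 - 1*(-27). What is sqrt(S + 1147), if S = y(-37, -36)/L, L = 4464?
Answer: sqrt(165170)/12 ≈ 33.868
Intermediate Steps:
y(n, z) = 62 (y(n, z) = 35 + 27 = 62)
S = 1/72 (S = 62/4464 = 62*(1/4464) = 1/72 ≈ 0.013889)
sqrt(S + 1147) = sqrt(1/72 + 1147) = sqrt(82585/72) = sqrt(165170)/12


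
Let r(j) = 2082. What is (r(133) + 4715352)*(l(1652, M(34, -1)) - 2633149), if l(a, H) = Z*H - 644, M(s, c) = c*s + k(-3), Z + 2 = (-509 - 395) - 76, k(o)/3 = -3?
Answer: -12225546279078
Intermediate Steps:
k(o) = -9 (k(o) = 3*(-3) = -9)
Z = -982 (Z = -2 + ((-509 - 395) - 76) = -2 + (-904 - 76) = -2 - 980 = -982)
M(s, c) = -9 + c*s (M(s, c) = c*s - 9 = -9 + c*s)
l(a, H) = -644 - 982*H (l(a, H) = -982*H - 644 = -644 - 982*H)
(r(133) + 4715352)*(l(1652, M(34, -1)) - 2633149) = (2082 + 4715352)*((-644 - 982*(-9 - 1*34)) - 2633149) = 4717434*((-644 - 982*(-9 - 34)) - 2633149) = 4717434*((-644 - 982*(-43)) - 2633149) = 4717434*((-644 + 42226) - 2633149) = 4717434*(41582 - 2633149) = 4717434*(-2591567) = -12225546279078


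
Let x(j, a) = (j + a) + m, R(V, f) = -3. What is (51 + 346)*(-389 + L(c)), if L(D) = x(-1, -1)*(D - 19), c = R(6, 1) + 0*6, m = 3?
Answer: -163167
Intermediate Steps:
c = -3 (c = -3 + 0*6 = -3 + 0 = -3)
x(j, a) = 3 + a + j (x(j, a) = (j + a) + 3 = (a + j) + 3 = 3 + a + j)
L(D) = -19 + D (L(D) = (3 - 1 - 1)*(D - 19) = 1*(-19 + D) = -19 + D)
(51 + 346)*(-389 + L(c)) = (51 + 346)*(-389 + (-19 - 3)) = 397*(-389 - 22) = 397*(-411) = -163167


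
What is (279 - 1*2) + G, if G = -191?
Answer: 86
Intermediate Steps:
(279 - 1*2) + G = (279 - 1*2) - 191 = (279 - 2) - 191 = 277 - 191 = 86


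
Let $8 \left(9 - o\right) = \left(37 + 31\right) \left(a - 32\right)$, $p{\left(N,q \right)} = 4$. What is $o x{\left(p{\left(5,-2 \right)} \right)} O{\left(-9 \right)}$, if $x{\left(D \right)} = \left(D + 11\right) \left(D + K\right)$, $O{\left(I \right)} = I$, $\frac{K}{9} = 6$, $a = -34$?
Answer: $-4463100$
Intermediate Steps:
$K = 54$ ($K = 9 \cdot 6 = 54$)
$x{\left(D \right)} = \left(11 + D\right) \left(54 + D\right)$ ($x{\left(D \right)} = \left(D + 11\right) \left(D + 54\right) = \left(11 + D\right) \left(54 + D\right)$)
$o = 570$ ($o = 9 - \frac{\left(37 + 31\right) \left(-34 - 32\right)}{8} = 9 - \frac{68 \left(-66\right)}{8} = 9 - -561 = 9 + 561 = 570$)
$o x{\left(p{\left(5,-2 \right)} \right)} O{\left(-9 \right)} = 570 \left(594 + 4^{2} + 65 \cdot 4\right) \left(-9\right) = 570 \left(594 + 16 + 260\right) \left(-9\right) = 570 \cdot 870 \left(-9\right) = 495900 \left(-9\right) = -4463100$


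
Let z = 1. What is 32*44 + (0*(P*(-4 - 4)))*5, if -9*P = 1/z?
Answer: 1408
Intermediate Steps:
P = -⅑ (P = -⅑/1 = -⅑*1 = -⅑ ≈ -0.11111)
32*44 + (0*(P*(-4 - 4)))*5 = 32*44 + (0*(-(-4 - 4)/9))*5 = 1408 + (0*(-⅑*(-8)))*5 = 1408 + (0*(8/9))*5 = 1408 + 0*5 = 1408 + 0 = 1408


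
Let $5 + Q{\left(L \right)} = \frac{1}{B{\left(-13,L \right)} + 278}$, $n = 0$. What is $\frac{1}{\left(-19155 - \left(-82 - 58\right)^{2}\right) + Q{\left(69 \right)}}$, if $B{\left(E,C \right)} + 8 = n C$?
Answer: $- \frac{270}{10465199} \approx -2.58 \cdot 10^{-5}$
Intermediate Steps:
$B{\left(E,C \right)} = -8$ ($B{\left(E,C \right)} = -8 + 0 C = -8 + 0 = -8$)
$Q{\left(L \right)} = - \frac{1349}{270}$ ($Q{\left(L \right)} = -5 + \frac{1}{-8 + 278} = -5 + \frac{1}{270} = - \frac{1349}{270}$)
$\frac{1}{\left(-19155 - \left(-82 - 58\right)^{2}\right) + Q{\left(69 \right)}} = \frac{1}{\left(-19155 - \left(-82 - 58\right)^{2}\right) - \frac{1349}{270}} = \frac{1}{\left(-19155 - \left(-140\right)^{2}\right) - \frac{1349}{270}} = \frac{1}{\left(-19155 - 19600\right) - \frac{1349}{270}} = \frac{1}{-38755 - \frac{1349}{270}} = \frac{1}{- \frac{10465199}{270}} = - \frac{270}{10465199}$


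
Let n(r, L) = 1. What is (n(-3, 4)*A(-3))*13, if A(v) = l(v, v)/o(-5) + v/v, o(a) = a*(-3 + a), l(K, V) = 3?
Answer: 559/40 ≈ 13.975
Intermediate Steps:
A(v) = 43/40 (A(v) = 3/((-5*(-3 - 5))) + v/v = 3/((-5*(-8))) + 1 = 3/40 + 1 = 43/40)
(n(-3, 4)*A(-3))*13 = (1*(43/40))*13 = (43/40)*13 = 559/40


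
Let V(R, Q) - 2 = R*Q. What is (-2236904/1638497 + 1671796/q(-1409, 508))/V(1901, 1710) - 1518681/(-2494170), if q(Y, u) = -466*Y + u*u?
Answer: 4893253914262180592231/8036318531112244625420 ≈ 0.60889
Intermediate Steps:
q(Y, u) = u**2 - 466*Y (q(Y, u) = -466*Y + u**2 = u**2 - 466*Y)
V(R, Q) = 2 + Q*R (V(R, Q) = 2 + R*Q = 2 + Q*R)
(-2236904/1638497 + 1671796/q(-1409, 508))/V(1901, 1710) - 1518681/(-2494170) = (-2236904/1638497 + 1671796/(508**2 - 466*(-1409)))/(2 + 1710*1901) - 1518681/(-2494170) = (-2236904*1/1638497 + 1671796/(258064 + 656594))/(2 + 3250710) - 1518681*(-1/2494170) = (-2236904/1638497 + 1671796/914658)/3250712 + 506227/831390 = (-2236904/1638497 + 1671796*(1/914658))*(1/3250712) + 506227/831390 = (-2236904/1638497 + 835898/457329)*(1/3250712) + 506227/831390 = (346615295890/749332194513)*(1/3250712) + 506227/831390 = 173307647945/1217931578344871628 + 506227/831390 = 4893253914262180592231/8036318531112244625420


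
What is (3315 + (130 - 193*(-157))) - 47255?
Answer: -13509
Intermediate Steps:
(3315 + (130 - 193*(-157))) - 47255 = (3315 + (130 + 30301)) - 47255 = (3315 + 30431) - 47255 = 33746 - 47255 = -13509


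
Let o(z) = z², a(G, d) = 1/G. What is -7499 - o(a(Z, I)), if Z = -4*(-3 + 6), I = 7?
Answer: -1079857/144 ≈ -7499.0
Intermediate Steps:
Z = -12 (Z = -4*3 = -12)
-7499 - o(a(Z, I)) = -7499 - (1/(-12))² = -7499 - (-1/12)² = -7499 - 1*1/144 = -7499 - 1/144 = -1079857/144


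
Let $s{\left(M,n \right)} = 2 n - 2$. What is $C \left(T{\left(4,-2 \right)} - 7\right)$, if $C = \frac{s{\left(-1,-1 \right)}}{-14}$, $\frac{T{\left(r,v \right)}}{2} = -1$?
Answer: $- \frac{18}{7} \approx -2.5714$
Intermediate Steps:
$T{\left(r,v \right)} = -2$ ($T{\left(r,v \right)} = 2 \left(-1\right) = -2$)
$s{\left(M,n \right)} = -2 + 2 n$
$C = \frac{2}{7}$ ($C = \frac{-2 + 2 \left(-1\right)}{-14} = \left(-2 - 2\right) \left(- \frac{1}{14}\right) = \left(-4\right) \left(- \frac{1}{14}\right) = \frac{2}{7} \approx 0.28571$)
$C \left(T{\left(4,-2 \right)} - 7\right) = \frac{2 \left(-2 - 7\right)}{7} = \frac{2}{7} \left(-9\right) = - \frac{18}{7}$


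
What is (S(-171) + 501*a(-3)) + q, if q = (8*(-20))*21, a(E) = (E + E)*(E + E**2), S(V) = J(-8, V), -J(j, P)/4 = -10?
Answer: -21356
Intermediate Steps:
J(j, P) = 40 (J(j, P) = -4*(-10) = 40)
S(V) = 40
a(E) = 2*E*(E + E**2) (a(E) = (2*E)*(E + E**2) = 2*E*(E + E**2))
q = -3360 (q = -160*21 = -3360)
(S(-171) + 501*a(-3)) + q = (40 + 501*(2*(-3)**2*(1 - 3))) - 3360 = (40 + 501*(2*9*(-2))) - 3360 = (40 + 501*(-36)) - 3360 = (40 - 18036) - 3360 = -17996 - 3360 = -21356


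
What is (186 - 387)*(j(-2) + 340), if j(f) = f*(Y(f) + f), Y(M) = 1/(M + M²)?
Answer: -68943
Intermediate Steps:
j(f) = f*(f + 1/(f*(1 + f))) (j(f) = f*(1/(f*(1 + f)) + f) = f*(f + 1/(f*(1 + f))))
(186 - 387)*(j(-2) + 340) = (186 - 387)*((1 + (-2)²*(1 - 2))/(1 - 2) + 340) = -201*((1 + 4*(-1))/(-1) + 340) = -201*(-(1 - 4) + 340) = -201*(-1*(-3) + 340) = -201*(3 + 340) = -201*343 = -68943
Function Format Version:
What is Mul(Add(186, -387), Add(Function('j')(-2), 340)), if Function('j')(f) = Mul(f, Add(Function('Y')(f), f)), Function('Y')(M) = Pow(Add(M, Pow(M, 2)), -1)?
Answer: -68943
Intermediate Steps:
Function('j')(f) = Mul(f, Add(f, Mul(Pow(f, -1), Pow(Add(1, f), -1)))) (Function('j')(f) = Mul(f, Add(Mul(Pow(f, -1), Pow(Add(1, f), -1)), f)) = Mul(f, Add(f, Mul(Pow(f, -1), Pow(Add(1, f), -1)))))
Mul(Add(186, -387), Add(Function('j')(-2), 340)) = Mul(Add(186, -387), Add(Mul(Pow(Add(1, -2), -1), Add(1, Mul(Pow(-2, 2), Add(1, -2)))), 340)) = Mul(-201, Add(Mul(Pow(-1, -1), Add(1, Mul(4, -1))), 340)) = Mul(-201, Add(Mul(-1, Add(1, -4)), 340)) = Mul(-201, Add(Mul(-1, -3), 340)) = Mul(-201, Add(3, 340)) = Mul(-201, 343) = -68943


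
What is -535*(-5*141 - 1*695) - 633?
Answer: 748367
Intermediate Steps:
-535*(-5*141 - 1*695) - 633 = -535*(-705 - 695) - 633 = -535*(-1400) - 633 = 749000 - 633 = 748367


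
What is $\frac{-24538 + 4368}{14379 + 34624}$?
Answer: $- \frac{20170}{49003} \approx -0.41161$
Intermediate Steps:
$\frac{-24538 + 4368}{14379 + 34624} = - \frac{20170}{49003}$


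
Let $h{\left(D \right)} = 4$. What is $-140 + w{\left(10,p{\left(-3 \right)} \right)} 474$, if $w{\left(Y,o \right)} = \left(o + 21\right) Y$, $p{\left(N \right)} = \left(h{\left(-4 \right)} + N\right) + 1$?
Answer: $108880$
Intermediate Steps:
$p{\left(N \right)} = 5 + N$ ($p{\left(N \right)} = \left(4 + N\right) + 1 = 5 + N$)
$w{\left(Y,o \right)} = Y \left(21 + o\right)$ ($w{\left(Y,o \right)} = \left(21 + o\right) Y = Y \left(21 + o\right)$)
$-140 + w{\left(10,p{\left(-3 \right)} \right)} 474 = -140 + 10 \left(21 + \left(5 - 3\right)\right) 474 = -140 + 10 \left(21 + 2\right) 474 = -140 + 10 \cdot 23 \cdot 474 = -140 + 230 \cdot 474 = -140 + 109020 = 108880$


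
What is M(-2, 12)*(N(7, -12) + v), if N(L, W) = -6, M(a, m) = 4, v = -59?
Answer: -260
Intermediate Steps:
M(-2, 12)*(N(7, -12) + v) = 4*(-6 - 59) = 4*(-65) = -260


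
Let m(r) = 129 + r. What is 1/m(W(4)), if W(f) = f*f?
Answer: 1/145 ≈ 0.0068966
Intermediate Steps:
W(f) = f²
1/m(W(4)) = 1/(129 + 4²) = 1/(129 + 16) = 1/145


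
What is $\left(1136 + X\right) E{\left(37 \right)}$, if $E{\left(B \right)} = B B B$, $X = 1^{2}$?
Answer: $57592461$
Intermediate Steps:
$X = 1$
$E{\left(B \right)} = B^{3}$ ($E{\left(B \right)} = B^{2} B = B^{3}$)
$\left(1136 + X\right) E{\left(37 \right)} = \left(1136 + 1\right) 37^{3} = 1137 \cdot 50653 = 57592461$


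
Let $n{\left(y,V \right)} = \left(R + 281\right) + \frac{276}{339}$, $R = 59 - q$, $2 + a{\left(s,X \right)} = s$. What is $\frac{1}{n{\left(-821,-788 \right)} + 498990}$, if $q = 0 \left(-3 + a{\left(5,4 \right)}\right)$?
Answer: $\frac{113}{56424382} \approx 2.0027 \cdot 10^{-6}$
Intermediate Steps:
$a{\left(s,X \right)} = -2 + s$
$q = 0$ ($q = 0 \left(-3 + \left(-2 + 5\right)\right) = 0 \left(-3 + 3\right) = 0 \cdot 0 = 0$)
$R = 59$ ($R = 59 - 0 = 59 + 0 = 59$)
$n{\left(y,V \right)} = \frac{38512}{113}$ ($n{\left(y,V \right)} = \left(59 + 281\right) + \frac{276}{339} = 340 + 276 \cdot \frac{1}{339} = 340 + \frac{92}{113} = \frac{38512}{113}$)
$\frac{1}{n{\left(-821,-788 \right)} + 498990} = \frac{1}{\frac{38512}{113} + 498990} = \frac{1}{\frac{56424382}{113}} = \frac{113}{56424382}$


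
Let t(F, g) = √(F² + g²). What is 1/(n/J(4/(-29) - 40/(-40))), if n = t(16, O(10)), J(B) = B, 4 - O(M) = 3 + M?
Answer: 25*√337/9773 ≈ 0.046960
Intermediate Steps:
O(M) = 1 - M (O(M) = 4 - (3 + M) = 4 + (-3 - M) = 1 - M)
n = √337 (n = √(16² + (1 - 1*10)²) = √(256 + (1 - 10)²) = √(256 + (-9)²) = √(256 + 81) = √337 ≈ 18.358)
1/(n/J(4/(-29) - 40/(-40))) = 1/(√337/(4/(-29) - 40/(-40))) = 1/(√337/(4*(-1/29) - 40*(-1/40))) = 1/(√337/(-4/29 + 1)) = 1/(√337/(25/29)) = 1/(√337*(29/25)) = 1/(29*√337/25) = 25*√337/9773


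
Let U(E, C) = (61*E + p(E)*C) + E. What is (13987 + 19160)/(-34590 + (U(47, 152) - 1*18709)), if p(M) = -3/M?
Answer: -519303/789517 ≈ -0.65775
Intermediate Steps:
U(E, C) = 62*E - 3*C/E (U(E, C) = (61*E + (-3/E)*C) + E = (61*E - 3*C/E) + E = 62*E - 3*C/E)
(13987 + 19160)/(-34590 + (U(47, 152) - 1*18709)) = (13987 + 19160)/(-34590 + ((62*47 - 3*152/47) - 1*18709)) = 33147/(-34590 + ((2914 - 3*152*1/47) - 18709)) = 33147/(-34590 + ((2914 - 456/47) - 18709)) = 33147/(-34590 + (136502/47 - 18709)) = 33147/(-34590 - 742821/47) = 33147/(-2368551/47) = 33147*(-47/2368551) = -519303/789517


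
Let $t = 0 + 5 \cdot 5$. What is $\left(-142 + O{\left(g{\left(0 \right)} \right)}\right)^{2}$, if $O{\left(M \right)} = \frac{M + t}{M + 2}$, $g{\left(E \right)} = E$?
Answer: $\frac{67081}{4} \approx 16770.0$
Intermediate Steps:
$t = 25$ ($t = 0 + 25 = 25$)
$O{\left(M \right)} = \frac{25 + M}{2 + M}$ ($O{\left(M \right)} = \frac{M + 25}{M + 2} = \frac{25 + M}{2 + M}$)
$\left(-142 + O{\left(g{\left(0 \right)} \right)}\right)^{2} = \left(-142 + \frac{25 + 0}{2 + 0}\right)^{2} = \left(-142 + \frac{1}{2} \cdot 25\right)^{2} = \left(-142 + \frac{25}{2}\right)^{2} = \left(- \frac{259}{2}\right)^{2} = \frac{67081}{4}$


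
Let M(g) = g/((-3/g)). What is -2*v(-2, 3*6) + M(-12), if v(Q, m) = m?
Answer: -84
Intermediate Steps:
M(g) = -g²/3 (M(g) = g*(-g/3) = -g²/3)
-2*v(-2, 3*6) + M(-12) = -6*6 - ⅓*(-12)² = -2*18 - ⅓*144 = -36 - 48 = -84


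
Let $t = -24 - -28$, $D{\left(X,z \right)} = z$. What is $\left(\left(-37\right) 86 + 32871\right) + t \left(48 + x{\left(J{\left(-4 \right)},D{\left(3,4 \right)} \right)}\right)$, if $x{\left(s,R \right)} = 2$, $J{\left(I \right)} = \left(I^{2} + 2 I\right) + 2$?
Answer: $29889$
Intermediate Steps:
$J{\left(I \right)} = 2 + I^{2} + 2 I$
$t = 4$ ($t = -24 + 28 = 4$)
$\left(\left(-37\right) 86 + 32871\right) + t \left(48 + x{\left(J{\left(-4 \right)},D{\left(3,4 \right)} \right)}\right) = \left(\left(-37\right) 86 + 32871\right) + 4 \left(48 + 2\right) = \left(-3182 + 32871\right) + 4 \cdot 50 = 29689 + 200 = 29889$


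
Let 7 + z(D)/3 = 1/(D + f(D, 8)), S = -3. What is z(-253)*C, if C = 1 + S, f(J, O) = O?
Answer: 10296/245 ≈ 42.024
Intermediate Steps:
C = -2 (C = 1 - 3 = -2)
z(D) = -21 + 3/(8 + D) (z(D) = -21 + 3/(D + 8) = -21 + 3/(8 + D))
z(-253)*C = (3*(-55 - 7*(-253))/(8 - 253))*(-2) = (3*(-55 + 1771)/(-245))*(-2) = (3*(-1/245)*1716)*(-2) = -5148/245*(-2) = 10296/245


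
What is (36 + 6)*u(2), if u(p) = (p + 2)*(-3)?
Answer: -504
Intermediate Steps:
u(p) = -6 - 3*p (u(p) = (2 + p)*(-3) = -6 - 3*p)
(36 + 6)*u(2) = (36 + 6)*(-6 - 3*2) = 42*(-6 - 6) = 42*(-12) = -504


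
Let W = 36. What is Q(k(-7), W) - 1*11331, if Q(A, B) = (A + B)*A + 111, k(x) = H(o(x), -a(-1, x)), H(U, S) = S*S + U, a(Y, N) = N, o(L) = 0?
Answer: -7055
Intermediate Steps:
H(U, S) = U + S**2 (H(U, S) = S**2 + U = U + S**2)
k(x) = x**2 (k(x) = 0 + (-x)**2 = 0 + x**2 = x**2)
Q(A, B) = 111 + A*(A + B) (Q(A, B) = A*(A + B) + 111 = 111 + A*(A + B))
Q(k(-7), W) - 1*11331 = (111 + ((-7)**2)**2 + (-7)**2*36) - 1*11331 = (111 + 49**2 + 49*36) - 11331 = (111 + 2401 + 1764) - 11331 = 4276 - 11331 = -7055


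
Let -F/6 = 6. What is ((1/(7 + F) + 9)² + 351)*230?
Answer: 83441930/841 ≈ 99218.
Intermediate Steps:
F = -36 (F = -6*6 = -36)
((1/(7 + F) + 9)² + 351)*230 = ((1/(7 - 36) + 9)² + 351)*230 = ((1/(-29) + 9)² + 351)*230 = ((-1/29 + 9)² + 351)*230 = ((260/29)² + 351)*230 = (67600/841 + 351)*230 = (362791/841)*230 = 83441930/841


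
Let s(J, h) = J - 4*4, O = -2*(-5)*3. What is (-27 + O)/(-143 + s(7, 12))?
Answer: -3/152 ≈ -0.019737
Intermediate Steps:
O = 30 (O = 10*3 = 30)
s(J, h) = -16 + J (s(J, h) = J - 16 = -16 + J)
(-27 + O)/(-143 + s(7, 12)) = (-27 + 30)/(-143 + (-16 + 7)) = 3/(-143 - 9) = 3/(-152) = 3*(-1/152) = -3/152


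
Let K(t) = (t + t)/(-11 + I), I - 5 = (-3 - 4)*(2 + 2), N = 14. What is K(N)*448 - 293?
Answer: -11253/17 ≈ -661.94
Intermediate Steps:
I = -23 (I = 5 + (-3 - 4)*(2 + 2) = 5 - 7*4 = 5 - 28 = -23)
K(t) = -t/17 (K(t) = (t + t)/(-11 - 23) = (2*t)/(-34) = (2*t)*(-1/34) = -t/17)
K(N)*448 - 293 = -1/17*14*448 - 293 = -14/17*448 - 293 = -6272/17 - 293 = -11253/17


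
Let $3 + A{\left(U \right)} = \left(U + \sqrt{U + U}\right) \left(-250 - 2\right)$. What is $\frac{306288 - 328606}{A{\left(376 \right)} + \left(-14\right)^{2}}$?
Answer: $\frac{2110367762}{8893649473} - \frac{22496544 \sqrt{47}}{8893649473} \approx 0.21995$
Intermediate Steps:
$A{\left(U \right)} = -3 - 252 U - 252 \sqrt{2} \sqrt{U}$ ($A{\left(U \right)} = -3 + \left(U + \sqrt{U + U}\right) \left(-250 - 2\right) = -3 + \left(U + \sqrt{2 U}\right) \left(-252\right) = -3 + \left(U + \sqrt{2} \sqrt{U}\right) \left(-252\right) = -3 - \left(252 U + 252 \sqrt{2} \sqrt{U}\right) = -3 - 252 U - 252 \sqrt{2} \sqrt{U}$)
$\frac{306288 - 328606}{A{\left(376 \right)} + \left(-14\right)^{2}} = \frac{306288 - 328606}{\left(-3 - 94752 - 252 \sqrt{2} \sqrt{376}\right) + \left(-14\right)^{2}} = - \frac{22318}{\left(-3 - 94752 - 252 \sqrt{2} \cdot 2 \sqrt{94}\right) + 196} = - \frac{22318}{\left(-3 - 94752 - 1008 \sqrt{47}\right) + 196} = - \frac{22318}{\left(-94755 - 1008 \sqrt{47}\right) + 196} = - \frac{22318}{-94559 - 1008 \sqrt{47}}$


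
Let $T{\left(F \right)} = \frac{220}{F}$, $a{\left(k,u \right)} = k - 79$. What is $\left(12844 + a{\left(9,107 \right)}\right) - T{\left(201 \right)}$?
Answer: $\frac{2567354}{201} \approx 12773.0$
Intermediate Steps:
$a{\left(k,u \right)} = -79 + k$ ($a{\left(k,u \right)} = k - 79 = -79 + k$)
$\left(12844 + a{\left(9,107 \right)}\right) - T{\left(201 \right)} = \left(12844 + \left(-79 + 9\right)\right) - \frac{220}{201} = \left(12844 - 70\right) - 220 \cdot \frac{1}{201} = 12774 - \frac{220}{201} = \frac{2567354}{201}$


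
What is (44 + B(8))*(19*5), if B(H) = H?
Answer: 4940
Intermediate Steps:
(44 + B(8))*(19*5) = (44 + 8)*(19*5) = 52*95 = 4940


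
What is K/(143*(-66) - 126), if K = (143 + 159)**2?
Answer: -22801/2391 ≈ -9.5362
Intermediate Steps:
K = 91204 (K = 302**2 = 91204)
K/(143*(-66) - 126) = 91204/(143*(-66) - 126) = 91204/(-9438 - 126) = 91204/(-9564) = 91204*(-1/9564) = -22801/2391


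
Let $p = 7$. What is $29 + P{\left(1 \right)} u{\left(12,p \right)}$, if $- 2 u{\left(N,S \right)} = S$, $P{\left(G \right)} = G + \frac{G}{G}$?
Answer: $22$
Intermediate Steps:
$P{\left(G \right)} = 1 + G$ ($P{\left(G \right)} = G + 1 = 1 + G$)
$u{\left(N,S \right)} = - \frac{S}{2}$
$29 + P{\left(1 \right)} u{\left(12,p \right)} = 29 + \left(1 + 1\right) \left(\left(- \frac{1}{2}\right) 7\right) = 29 + 2 \left(- \frac{7}{2}\right) = 29 - 7 = 22$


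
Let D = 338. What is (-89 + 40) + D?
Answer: 289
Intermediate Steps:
(-89 + 40) + D = (-89 + 40) + 338 = -49 + 338 = 289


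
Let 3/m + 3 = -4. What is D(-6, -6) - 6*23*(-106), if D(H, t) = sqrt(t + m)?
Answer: 14628 + 3*I*sqrt(35)/7 ≈ 14628.0 + 2.5355*I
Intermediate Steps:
m = -3/7 (m = 3/(-3 - 4) = 3/(-7) = 3*(-1/7) = -3/7 ≈ -0.42857)
D(H, t) = sqrt(-3/7 + t) (D(H, t) = sqrt(t - 3/7) = sqrt(-3/7 + t))
D(-6, -6) - 6*23*(-106) = sqrt(-21 + 49*(-6))/7 - 6*23*(-106) = sqrt(-21 - 294)/7 - 138*(-106) = sqrt(-315)/7 + 14628 = (3*I*sqrt(35))/7 + 14628 = 3*I*sqrt(35)/7 + 14628 = 14628 + 3*I*sqrt(35)/7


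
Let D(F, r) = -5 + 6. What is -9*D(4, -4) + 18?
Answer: 9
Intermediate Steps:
D(F, r) = 1
-9*D(4, -4) + 18 = -9*1 + 18 = -9 + 18 = 9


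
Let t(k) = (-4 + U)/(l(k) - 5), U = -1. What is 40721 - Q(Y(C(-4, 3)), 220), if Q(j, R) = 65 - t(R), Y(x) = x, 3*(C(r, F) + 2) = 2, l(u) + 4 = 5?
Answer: 162629/4 ≈ 40657.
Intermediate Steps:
l(u) = 1 (l(u) = -4 + 5 = 1)
C(r, F) = -4/3 (C(r, F) = -2 + (⅓)*2 = -2 + ⅔ = -4/3)
t(k) = 5/4 (t(k) = (-4 - 1)/(1 - 5) = -5/(-4) = -5*(-¼) = 5/4)
Q(j, R) = 255/4 (Q(j, R) = 65 - 1*5/4 = 65 - 5/4 = 255/4)
40721 - Q(Y(C(-4, 3)), 220) = 40721 - 1*255/4 = 40721 - 255/4 = 162629/4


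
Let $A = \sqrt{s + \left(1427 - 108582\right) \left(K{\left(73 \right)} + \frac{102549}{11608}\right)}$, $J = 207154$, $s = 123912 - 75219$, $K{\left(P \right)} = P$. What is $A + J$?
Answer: $207154 + \frac{i \sqrt{293754492270442}}{5804} \approx 2.0715 \cdot 10^{5} + 2953.0 i$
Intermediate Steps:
$s = 48693$ ($s = 123912 - 75219 = 48693$)
$A = \frac{i \sqrt{293754492270442}}{5804}$ ($A = \sqrt{48693 + \left(1427 - 108582\right) \left(73 + \frac{102549}{11608}\right)} = \sqrt{48693 - 107155 \left(73 + 102549 \cdot \frac{1}{11608}\right)} = \sqrt{48693 - 107155 \left(73 + \frac{102549}{11608}\right)} = \sqrt{48693 - \frac{101790070615}{11608}} = \sqrt{- \frac{101224842271}{11608}} = \frac{i \sqrt{293754492270442}}{5804} \approx 2953.0 i$)
$A + J = \frac{i \sqrt{293754492270442}}{5804} + 207154 = 207154 + \frac{i \sqrt{293754492270442}}{5804}$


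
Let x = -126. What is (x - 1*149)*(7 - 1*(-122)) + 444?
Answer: -35031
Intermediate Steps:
(x - 1*149)*(7 - 1*(-122)) + 444 = (-126 - 1*149)*(7 - 1*(-122)) + 444 = (-126 - 149)*(7 + 122) + 444 = -275*129 + 444 = -35475 + 444 = -35031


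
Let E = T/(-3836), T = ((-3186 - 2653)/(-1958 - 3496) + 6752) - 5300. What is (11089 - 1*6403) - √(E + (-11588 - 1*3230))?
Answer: 4686 - I*√180171318104721006/3486924 ≈ 4686.0 - 121.73*I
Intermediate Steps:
T = 7925047/5454 (T = (-5839/(-5454) + 6752) - 5300 = (-5839*(-1/5454) + 6752) - 5300 = (5839/5454 + 6752) - 5300 = 36831247/5454 - 5300 = 7925047/5454 ≈ 1453.1)
E = -7925047/20921544 (E = (7925047/5454)/(-3836) = (7925047/5454)*(-1/3836) = -7925047/20921544 ≈ -0.37880)
(11089 - 1*6403) - √(E + (-11588 - 1*3230)) = (11089 - 1*6403) - √(-7925047/20921544 + (-11588 - 1*3230)) = (11089 - 6403) - √(-7925047/20921544 + (-11588 - 3230)) = 4686 - √(-7925047/20921544 - 14818) = 4686 - √(-310023364039/20921544) = 4686 - I*√180171318104721006/3486924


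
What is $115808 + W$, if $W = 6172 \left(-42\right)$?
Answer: $-143416$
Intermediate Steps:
$W = -259224$
$115808 + W = 115808 - 259224 = -143416$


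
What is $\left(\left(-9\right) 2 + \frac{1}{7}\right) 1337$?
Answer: $-23875$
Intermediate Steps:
$\left(\left(-9\right) 2 + \frac{1}{7}\right) 1337 = \left(-18 + \frac{1}{7}\right) 1337 = \left(- \frac{125}{7}\right) 1337 = -23875$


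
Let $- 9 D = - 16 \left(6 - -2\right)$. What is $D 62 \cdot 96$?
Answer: $\frac{253952}{3} \approx 84651.0$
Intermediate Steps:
$D = \frac{128}{9}$ ($D = - \frac{\left(-16\right) \left(6 - -2\right)}{9} = - \frac{\left(-16\right) \left(6 + 2\right)}{9} = - \frac{\left(-16\right) 8}{9} = \left(- \frac{1}{9}\right) \left(-128\right) = \frac{128}{9} \approx 14.222$)
$D 62 \cdot 96 = \frac{128}{9} \cdot 62 \cdot 96 = \frac{7936}{9} \cdot 96 = \frac{253952}{3}$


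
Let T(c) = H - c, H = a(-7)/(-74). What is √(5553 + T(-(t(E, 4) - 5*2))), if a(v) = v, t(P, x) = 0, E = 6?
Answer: √30353986/74 ≈ 74.452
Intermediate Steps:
H = 7/74 (H = -7/(-74) = -7*(-1/74) = 7/74 ≈ 0.094595)
T(c) = 7/74 - c
√(5553 + T(-(t(E, 4) - 5*2))) = √(5553 + (7/74 - (-1)*(0 - 5*2))) = √(5553 + (7/74 - (-1)*(0 - 10))) = √(5553 + (7/74 - (-1)*(-10))) = √(5553 + (7/74 - 1*10)) = √(5553 + (7/74 - 10)) = √(5553 - 733/74) = √(410189/74) = √30353986/74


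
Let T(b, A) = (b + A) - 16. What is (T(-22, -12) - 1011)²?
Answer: 1125721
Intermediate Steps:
T(b, A) = -16 + A + b (T(b, A) = (A + b) - 16 = -16 + A + b)
(T(-22, -12) - 1011)² = ((-16 - 12 - 22) - 1011)² = (-50 - 1011)² = (-1061)² = 1125721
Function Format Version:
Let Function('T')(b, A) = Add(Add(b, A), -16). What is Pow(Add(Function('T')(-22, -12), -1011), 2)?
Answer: 1125721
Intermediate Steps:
Function('T')(b, A) = Add(-16, A, b) (Function('T')(b, A) = Add(Add(A, b), -16) = Add(-16, A, b))
Pow(Add(Function('T')(-22, -12), -1011), 2) = Pow(Add(Add(-16, -12, -22), -1011), 2) = Pow(Add(-50, -1011), 2) = Pow(-1061, 2) = 1125721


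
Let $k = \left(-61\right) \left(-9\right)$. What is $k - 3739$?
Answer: $-3190$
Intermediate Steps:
$k = 549$
$k - 3739 = 549 - 3739 = -3190$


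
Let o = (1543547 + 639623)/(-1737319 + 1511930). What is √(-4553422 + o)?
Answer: 6*I*√6425423510054822/225389 ≈ 2133.9*I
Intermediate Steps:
o = -2183170/225389 (o = 2183170/(-225389) = 2183170*(-1/225389) = -2183170/225389 ≈ -9.6862)
√(-4553422 + o) = √(-4553422 - 2183170/225389) = √(-1026293414328/225389) = 6*I*√6425423510054822/225389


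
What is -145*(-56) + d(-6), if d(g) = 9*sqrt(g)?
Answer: 8120 + 9*I*sqrt(6) ≈ 8120.0 + 22.045*I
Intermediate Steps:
-145*(-56) + d(-6) = -145*(-56) + 9*sqrt(-6) = 8120 + 9*(I*sqrt(6)) = 8120 + 9*I*sqrt(6)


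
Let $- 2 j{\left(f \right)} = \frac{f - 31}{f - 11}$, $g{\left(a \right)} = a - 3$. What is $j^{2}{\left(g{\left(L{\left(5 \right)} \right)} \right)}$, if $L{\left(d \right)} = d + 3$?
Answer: $\frac{169}{36} \approx 4.6944$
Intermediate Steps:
$L{\left(d \right)} = 3 + d$
$g{\left(a \right)} = -3 + a$
$j{\left(f \right)} = - \frac{-31 + f}{2 \left(-11 + f\right)}$ ($j{\left(f \right)} = - \frac{\left(f - 31\right) \frac{1}{f - 11}}{2} = - \frac{\left(-31 + f\right) \frac{1}{-11 + f}}{2} = - \frac{\frac{1}{-11 + f} \left(-31 + f\right)}{2} = - \frac{-31 + f}{2 \left(-11 + f\right)}$)
$j^{2}{\left(g{\left(L{\left(5 \right)} \right)} \right)} = \left(\frac{31 - \left(-3 + \left(3 + 5\right)\right)}{2 \left(-11 + \left(-3 + \left(3 + 5\right)\right)\right)}\right)^{2} = \left(\frac{31 - \left(-3 + 8\right)}{2 \left(-11 + \left(-3 + 8\right)\right)}\right)^{2} = \left(\frac{31 - 5}{2 \left(-11 + 5\right)}\right)^{2} = \left(\frac{31 - 5}{2 \left(-6\right)}\right)^{2} = \left(\frac{1}{2} \left(- \frac{1}{6}\right) 26\right)^{2} = \left(- \frac{13}{6}\right)^{2} = \frac{169}{36}$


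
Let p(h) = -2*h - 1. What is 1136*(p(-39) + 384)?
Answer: 523696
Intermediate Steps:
p(h) = -1 - 2*h
1136*(p(-39) + 384) = 1136*((-1 - 2*(-39)) + 384) = 1136*((-1 + 78) + 384) = 1136*(77 + 384) = 1136*461 = 523696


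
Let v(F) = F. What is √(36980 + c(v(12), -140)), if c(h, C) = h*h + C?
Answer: 2*√9246 ≈ 192.31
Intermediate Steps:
c(h, C) = C + h² (c(h, C) = h² + C = C + h²)
√(36980 + c(v(12), -140)) = √(36980 + (-140 + 12²)) = √(36980 + (-140 + 144)) = √(36980 + 4) = √36984 = 2*√9246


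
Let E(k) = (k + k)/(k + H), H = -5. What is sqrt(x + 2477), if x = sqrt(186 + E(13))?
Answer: sqrt(9908 + 2*sqrt(757))/2 ≈ 49.907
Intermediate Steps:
E(k) = 2*k/(-5 + k) (E(k) = (k + k)/(k - 5) = (2*k)/(-5 + k) = 2*k/(-5 + k))
x = sqrt(757)/2 (x = sqrt(186 + 2*13/(-5 + 13)) = sqrt(186 + 2*13/8) = sqrt(186 + 2*13*(1/8)) = sqrt(186 + 13/4) = sqrt(757/4) = sqrt(757)/2 ≈ 13.757)
sqrt(x + 2477) = sqrt(sqrt(757)/2 + 2477) = sqrt(2477 + sqrt(757)/2)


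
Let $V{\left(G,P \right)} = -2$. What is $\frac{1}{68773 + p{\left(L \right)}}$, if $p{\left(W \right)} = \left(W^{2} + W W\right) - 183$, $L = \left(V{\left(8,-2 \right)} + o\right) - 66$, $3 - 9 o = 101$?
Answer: $\frac{81}{6563990} \approx 1.234 \cdot 10^{-5}$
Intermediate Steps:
$o = - \frac{98}{9}$ ($o = \frac{1}{3} - \frac{101}{9} = - \frac{98}{9} \approx -10.889$)
$L = - \frac{710}{9}$ ($L = \left(-2 - \frac{98}{9}\right) - 66 = - \frac{116}{9} - 66 = - \frac{710}{9} \approx -78.889$)
$p{\left(W \right)} = -183 + 2 W^{2}$ ($p{\left(W \right)} = \left(W^{2} + W^{2}\right) - 183 = 2 W^{2} - 183 = -183 + 2 W^{2}$)
$\frac{1}{68773 + p{\left(L \right)}} = \frac{1}{68773 - \left(183 - 2 \left(- \frac{710}{9}\right)^{2}\right)} = \frac{1}{68773 + \left(-183 + 2 \cdot \frac{504100}{81}\right)} = \frac{1}{68773 + \left(-183 + \frac{1008200}{81}\right)} = \frac{1}{68773 + \frac{993377}{81}} = \frac{1}{\frac{6563990}{81}} = \frac{81}{6563990}$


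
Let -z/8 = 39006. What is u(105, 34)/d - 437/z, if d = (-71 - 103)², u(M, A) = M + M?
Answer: 2187797/262432368 ≈ 0.0083366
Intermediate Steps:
u(M, A) = 2*M
d = 30276 (d = (-174)² = 30276)
z = -312048 (z = -8*39006 = -312048)
u(105, 34)/d - 437/z = (2*105)/30276 - 437/(-312048) = 210*(1/30276) - 437*(-1/312048) = 35/5046 + 437/312048 = 2187797/262432368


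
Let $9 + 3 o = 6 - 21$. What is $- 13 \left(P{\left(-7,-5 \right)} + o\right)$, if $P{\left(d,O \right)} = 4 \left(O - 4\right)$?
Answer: $572$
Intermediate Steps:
$o = -8$ ($o = -3 + \frac{6 - 21}{3} = -3 + \frac{1}{3} \left(-15\right) = -3 - 5 = -8$)
$P{\left(d,O \right)} = -16 + 4 O$ ($P{\left(d,O \right)} = 4 \left(-4 + O\right) = -16 + 4 O$)
$- 13 \left(P{\left(-7,-5 \right)} + o\right) = - 13 \left(\left(-16 + 4 \left(-5\right)\right) - 8\right) = - 13 \left(\left(-16 - 20\right) - 8\right) = - 13 \left(-36 - 8\right) = \left(-13\right) \left(-44\right) = 572$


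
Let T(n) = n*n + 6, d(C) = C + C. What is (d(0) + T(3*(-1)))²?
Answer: 225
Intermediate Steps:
d(C) = 2*C
T(n) = 6 + n² (T(n) = n² + 6 = 6 + n²)
(d(0) + T(3*(-1)))² = (2*0 + (6 + (3*(-1))²))² = (0 + (6 + (-3)²))² = (0 + (6 + 9))² = (0 + 15)² = 15² = 225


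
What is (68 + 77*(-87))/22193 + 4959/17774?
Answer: -7804307/394458382 ≈ -0.019785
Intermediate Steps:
(68 + 77*(-87))/22193 + 4959/17774 = (68 - 6699)*(1/22193) + 4959*(1/17774) = -6631*1/22193 + 4959/17774 = -6631/22193 + 4959/17774 = -7804307/394458382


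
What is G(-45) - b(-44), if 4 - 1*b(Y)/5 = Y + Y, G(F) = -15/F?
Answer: -1379/3 ≈ -459.67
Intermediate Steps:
b(Y) = 20 - 10*Y (b(Y) = 20 - 5*(Y + Y) = 20 - 10*Y)
G(-45) - b(-44) = -15/(-45) - (20 - 10*(-44)) = -15*(-1/45) - (20 + 440) = 1/3 - 1*460 = 1/3 - 460 = -1379/3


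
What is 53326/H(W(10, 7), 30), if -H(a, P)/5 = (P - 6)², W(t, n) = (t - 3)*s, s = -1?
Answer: -26663/1440 ≈ -18.516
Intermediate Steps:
W(t, n) = 3 - t (W(t, n) = (t - 3)*(-1) = (-3 + t)*(-1) = 3 - t)
H(a, P) = -5*(-6 + P)² (H(a, P) = -5*(P - 6)² = -5*(-6 + P)²)
53326/H(W(10, 7), 30) = 53326/((-5*(-6 + 30)²)) = 53326/((-5*24²)) = 53326/((-5*576)) = 53326/(-2880) = 53326*(-1/2880) = -26663/1440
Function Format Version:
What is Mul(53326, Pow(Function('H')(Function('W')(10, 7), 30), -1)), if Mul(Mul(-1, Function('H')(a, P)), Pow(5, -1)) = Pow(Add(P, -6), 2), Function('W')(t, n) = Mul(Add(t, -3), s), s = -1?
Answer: Rational(-26663, 1440) ≈ -18.516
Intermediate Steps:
Function('W')(t, n) = Add(3, Mul(-1, t)) (Function('W')(t, n) = Mul(Add(t, -3), -1) = Mul(Add(-3, t), -1) = Add(3, Mul(-1, t)))
Function('H')(a, P) = Mul(-5, Pow(Add(-6, P), 2)) (Function('H')(a, P) = Mul(-5, Pow(Add(P, -6), 2)) = Mul(-5, Pow(Add(-6, P), 2)))
Mul(53326, Pow(Function('H')(Function('W')(10, 7), 30), -1)) = Mul(53326, Pow(Mul(-5, Pow(Add(-6, 30), 2)), -1)) = Mul(53326, Pow(Mul(-5, Pow(24, 2)), -1)) = Mul(53326, Pow(Mul(-5, 576), -1)) = Mul(53326, Pow(-2880, -1)) = Mul(53326, Rational(-1, 2880)) = Rational(-26663, 1440)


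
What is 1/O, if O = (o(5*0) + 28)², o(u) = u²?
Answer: 1/784 ≈ 0.0012755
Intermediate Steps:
O = 784 (O = ((5*0)² + 28)² = (0² + 28)² = (0 + 28)² = 28² = 784)
1/O = 1/784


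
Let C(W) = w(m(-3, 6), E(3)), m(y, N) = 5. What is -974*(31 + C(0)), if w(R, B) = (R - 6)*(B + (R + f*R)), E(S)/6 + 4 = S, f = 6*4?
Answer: 85712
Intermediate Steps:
f = 24
E(S) = -24 + 6*S
w(R, B) = (-6 + R)*(B + 25*R) (w(R, B) = (R - 6)*(B + (R + 24*R)) = (-6 + R)*(B + 25*R))
C(W) = -119 (C(W) = -150*5 - 6*(-24 + 6*3) + 25*5² + (-24 + 6*3)*5 = -750 - 6*(-24 + 18) + 25*25 + (-24 + 18)*5 = -750 - 6*(-6) + 625 - 6*5 = -750 + 36 + 625 - 30 = -119)
-974*(31 + C(0)) = -974*(31 - 119) = -974*(-88) = 85712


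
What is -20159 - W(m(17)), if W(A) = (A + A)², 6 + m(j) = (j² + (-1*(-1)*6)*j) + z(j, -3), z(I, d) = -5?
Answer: -597759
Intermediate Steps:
m(j) = -11 + j² + 6*j (m(j) = -6 + ((j² + (-1*(-1)*6)*j) - 5) = -6 + ((j² + (1*6)*j) - 5) = -6 + ((j² + 6*j) - 5) = -6 + (-5 + j² + 6*j) = -11 + j² + 6*j)
W(A) = 4*A² (W(A) = (2*A)² = 4*A²)
-20159 - W(m(17)) = -20159 - 4*(-11 + 17² + 6*17)² = -20159 - 4*(-11 + 289 + 102)² = -20159 - 4*380² = -20159 - 4*144400 = -20159 - 1*577600 = -20159 - 577600 = -597759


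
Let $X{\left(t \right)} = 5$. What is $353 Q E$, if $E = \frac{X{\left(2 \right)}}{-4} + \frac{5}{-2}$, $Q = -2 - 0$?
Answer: $\frac{5295}{2} \approx 2647.5$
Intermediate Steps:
$Q = -2$ ($Q = -2 + 0 = -2$)
$E = - \frac{15}{4}$ ($E = \frac{5}{-4} + \frac{5}{-2} = 5 \left(- \frac{1}{4}\right) + 5 \left(- \frac{1}{2}\right) = - \frac{5}{4} - \frac{5}{2} = - \frac{15}{4} \approx -3.75$)
$353 Q E = 353 \left(\left(-2\right) \left(- \frac{15}{4}\right)\right) = 353 \cdot \frac{15}{2} = \frac{5295}{2}$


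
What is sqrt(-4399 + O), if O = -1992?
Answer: I*sqrt(6391) ≈ 79.944*I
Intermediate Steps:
sqrt(-4399 + O) = sqrt(-4399 - 1992) = sqrt(-6391) = I*sqrt(6391)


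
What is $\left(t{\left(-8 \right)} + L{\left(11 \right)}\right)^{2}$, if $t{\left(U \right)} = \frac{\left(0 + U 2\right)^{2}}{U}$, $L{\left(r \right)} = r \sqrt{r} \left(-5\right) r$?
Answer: $4027299 + 38720 \sqrt{11} \approx 4.1557 \cdot 10^{6}$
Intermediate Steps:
$L{\left(r \right)} = - 5 r^{\frac{5}{2}}$ ($L{\left(r \right)} = r^{\frac{3}{2}} \left(-5\right) r = - 5 r^{\frac{3}{2}} r = - 5 r^{\frac{5}{2}}$)
$t{\left(U \right)} = 4 U$ ($t{\left(U \right)} = \frac{\left(0 + 2 U\right)^{2}}{U} = \frac{\left(2 U\right)^{2}}{U} = \frac{4 U^{2}}{U} = 4 U$)
$\left(t{\left(-8 \right)} + L{\left(11 \right)}\right)^{2} = \left(4 \left(-8\right) - 5 \cdot 11^{\frac{5}{2}}\right)^{2} = \left(-32 - 5 \cdot 121 \sqrt{11}\right)^{2} = \left(-32 - 605 \sqrt{11}\right)^{2}$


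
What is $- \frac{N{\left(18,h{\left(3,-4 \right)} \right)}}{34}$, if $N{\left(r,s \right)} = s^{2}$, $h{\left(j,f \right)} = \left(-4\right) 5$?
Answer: $- \frac{200}{17} \approx -11.765$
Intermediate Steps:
$h{\left(j,f \right)} = -20$
$- \frac{N{\left(18,h{\left(3,-4 \right)} \right)}}{34} = - \frac{\left(-20\right)^{2}}{34} = - \frac{400}{34} = \left(-1\right) \frac{200}{17} = - \frac{200}{17}$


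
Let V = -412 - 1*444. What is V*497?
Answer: -425432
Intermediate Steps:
V = -856 (V = -412 - 444 = -856)
V*497 = -856*497 = -425432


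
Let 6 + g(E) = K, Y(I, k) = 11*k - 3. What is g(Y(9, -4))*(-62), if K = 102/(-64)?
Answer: 7533/16 ≈ 470.81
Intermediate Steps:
Y(I, k) = -3 + 11*k
K = -51/32 (K = 102*(-1/64) = -51/32 ≈ -1.5938)
g(E) = -243/32 (g(E) = -6 - 51/32 = -243/32)
g(Y(9, -4))*(-62) = -243/32*(-62) = 7533/16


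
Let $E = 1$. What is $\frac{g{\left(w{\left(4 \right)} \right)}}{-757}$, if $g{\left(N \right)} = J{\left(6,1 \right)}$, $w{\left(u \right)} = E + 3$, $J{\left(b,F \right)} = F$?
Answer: $- \frac{1}{757} \approx -0.001321$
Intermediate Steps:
$w{\left(u \right)} = 4$ ($w{\left(u \right)} = 1 + 3 = 4$)
$g{\left(N \right)} = 1$
$\frac{g{\left(w{\left(4 \right)} \right)}}{-757} = 1 \frac{1}{-757} = 1 \left(- \frac{1}{757}\right) = - \frac{1}{757}$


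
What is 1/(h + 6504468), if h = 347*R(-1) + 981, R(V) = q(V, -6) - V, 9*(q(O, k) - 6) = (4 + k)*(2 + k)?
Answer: 9/58573678 ≈ 1.5365e-7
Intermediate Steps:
q(O, k) = 6 + (2 + k)*(4 + k)/9 (q(O, k) = 6 + ((4 + k)*(2 + k))/9 = 6 + ((2 + k)*(4 + k))/9 = 6 + (2 + k)*(4 + k)/9)
R(V) = 62/9 - V (R(V) = (62/9 + (⅑)*(-6)² + (⅔)*(-6)) - V = (62/9 + (⅑)*36 - 4) - V = (62/9 + 4 - 4) - V = 62/9 - V)
h = 33466/9 (h = 347*(62/9 - 1*(-1)) + 981 = 347*(62/9 + 1) + 981 = 347*(71/9) + 981 = 24637/9 + 981 = 33466/9 ≈ 3718.4)
1/(h + 6504468) = 1/(33466/9 + 6504468) = 1/(58573678/9) = 9/58573678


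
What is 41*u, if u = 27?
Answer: 1107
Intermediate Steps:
41*u = 41*27 = 1107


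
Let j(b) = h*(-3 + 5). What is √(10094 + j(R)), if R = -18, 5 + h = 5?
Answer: 7*√206 ≈ 100.47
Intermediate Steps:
h = 0 (h = -5 + 5 = 0)
j(b) = 0 (j(b) = 0*(-3 + 5) = 0*2 = 0)
√(10094 + j(R)) = √(10094 + 0) = √10094 = 7*√206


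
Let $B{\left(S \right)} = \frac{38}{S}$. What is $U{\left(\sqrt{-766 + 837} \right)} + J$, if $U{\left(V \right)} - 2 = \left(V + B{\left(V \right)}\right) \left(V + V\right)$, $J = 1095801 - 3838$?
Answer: $1092183$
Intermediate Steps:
$J = 1091963$
$U{\left(V \right)} = 2 + 2 V \left(V + \frac{38}{V}\right)$ ($U{\left(V \right)} = 2 + \left(V + \frac{38}{V}\right) \left(V + V\right) = 2 + \left(V + \frac{38}{V}\right) 2 V = 2 + 2 V \left(V + \frac{38}{V}\right)$)
$U{\left(\sqrt{-766 + 837} \right)} + J = \left(78 + 2 \left(\sqrt{-766 + 837}\right)^{2}\right) + 1091963 = \left(78 + 2 \left(\sqrt{71}\right)^{2}\right) + 1091963 = \left(78 + 2 \cdot 71\right) + 1091963 = \left(78 + 142\right) + 1091963 = 220 + 1091963 = 1092183$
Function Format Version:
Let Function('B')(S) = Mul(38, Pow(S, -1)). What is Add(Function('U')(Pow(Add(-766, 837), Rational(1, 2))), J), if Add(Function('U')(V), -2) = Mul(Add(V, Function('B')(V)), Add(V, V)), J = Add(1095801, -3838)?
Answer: 1092183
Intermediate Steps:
J = 1091963
Function('U')(V) = Add(2, Mul(2, V, Add(V, Mul(38, Pow(V, -1))))) (Function('U')(V) = Add(2, Mul(Add(V, Mul(38, Pow(V, -1))), Add(V, V))) = Add(2, Mul(Add(V, Mul(38, Pow(V, -1))), Mul(2, V))) = Add(2, Mul(2, V, Add(V, Mul(38, Pow(V, -1))))))
Add(Function('U')(Pow(Add(-766, 837), Rational(1, 2))), J) = Add(Add(78, Mul(2, Pow(Pow(Add(-766, 837), Rational(1, 2)), 2))), 1091963) = Add(Add(78, Mul(2, Pow(Pow(71, Rational(1, 2)), 2))), 1091963) = Add(Add(78, Mul(2, 71)), 1091963) = Add(Add(78, 142), 1091963) = Add(220, 1091963) = 1092183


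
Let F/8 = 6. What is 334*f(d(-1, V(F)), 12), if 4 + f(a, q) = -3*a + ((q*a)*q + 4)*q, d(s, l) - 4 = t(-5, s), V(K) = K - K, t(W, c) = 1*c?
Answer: 1743146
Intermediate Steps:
t(W, c) = c
F = 48 (F = 8*6 = 48)
V(K) = 0
d(s, l) = 4 + s
f(a, q) = -4 - 3*a + q*(4 + a*q²) (f(a, q) = -4 + (-3*a + ((q*a)*q + 4)*q) = -4 + (-3*a + ((a*q)*q + 4)*q) = -4 + (-3*a + (a*q² + 4)*q) = -4 + (-3*a + (4 + a*q²)*q) = -4 + (-3*a + q*(4 + a*q²)) = -4 - 3*a + q*(4 + a*q²))
334*f(d(-1, V(F)), 12) = 334*(-4 - 3*(4 - 1) + 4*12 + (4 - 1)*12³) = 334*(-4 - 3*3 + 48 + 3*1728) = 334*(-4 - 9 + 48 + 5184) = 334*5219 = 1743146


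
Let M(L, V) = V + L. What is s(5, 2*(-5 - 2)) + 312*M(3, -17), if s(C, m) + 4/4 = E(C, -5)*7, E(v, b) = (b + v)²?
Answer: -4369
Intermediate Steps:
s(C, m) = -1 + 7*(-5 + C)² (s(C, m) = -1 + (-5 + C)²*7 = -1 + 7*(-5 + C)²)
M(L, V) = L + V
s(5, 2*(-5 - 2)) + 312*M(3, -17) = (-1 + 7*(-5 + 5)²) + 312*(3 - 17) = (-1 + 7*0²) + 312*(-14) = (-1 + 7*0) - 4368 = (-1 + 0) - 4368 = -1 - 4368 = -4369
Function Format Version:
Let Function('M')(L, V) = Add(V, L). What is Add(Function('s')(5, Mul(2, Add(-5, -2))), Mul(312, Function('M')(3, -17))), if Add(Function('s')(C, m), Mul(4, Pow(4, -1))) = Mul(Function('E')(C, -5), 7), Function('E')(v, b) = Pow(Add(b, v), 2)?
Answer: -4369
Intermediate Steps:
Function('s')(C, m) = Add(-1, Mul(7, Pow(Add(-5, C), 2))) (Function('s')(C, m) = Add(-1, Mul(Pow(Add(-5, C), 2), 7)) = Add(-1, Mul(7, Pow(Add(-5, C), 2))))
Function('M')(L, V) = Add(L, V)
Add(Function('s')(5, Mul(2, Add(-5, -2))), Mul(312, Function('M')(3, -17))) = Add(Add(-1, Mul(7, Pow(Add(-5, 5), 2))), Mul(312, Add(3, -17))) = Add(Add(-1, Mul(7, Pow(0, 2))), Mul(312, -14)) = Add(Add(-1, Mul(7, 0)), -4368) = Add(Add(-1, 0), -4368) = Add(-1, -4368) = -4369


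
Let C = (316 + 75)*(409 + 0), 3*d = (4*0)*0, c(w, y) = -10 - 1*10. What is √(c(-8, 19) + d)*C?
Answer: 319838*I*√5 ≈ 7.1518e+5*I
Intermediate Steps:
c(w, y) = -20 (c(w, y) = -10 - 10 = -20)
d = 0 (d = ((4*0)*0)/3 = (0*0)/3 = (⅓)*0 = 0)
C = 159919 (C = 391*409 = 159919)
√(c(-8, 19) + d)*C = √(-20 + 0)*159919 = √(-20)*159919 = (2*I*√5)*159919 = 319838*I*√5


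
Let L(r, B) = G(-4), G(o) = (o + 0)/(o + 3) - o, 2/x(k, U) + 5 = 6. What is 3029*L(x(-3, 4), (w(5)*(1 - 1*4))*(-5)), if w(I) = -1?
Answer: 24232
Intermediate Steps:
x(k, U) = 2 (x(k, U) = 2/(-5 + 6) = 2/1 = 2*1 = 2)
G(o) = -o + o/(3 + o) (G(o) = o/(3 + o) - o = -o + o/(3 + o))
L(r, B) = 8 (L(r, B) = -1*(-4)*(2 - 4)/(3 - 4) = -1*(-4)*(-2)/(-1) = -1*(-4)*(-1)*(-2) = 8)
3029*L(x(-3, 4), (w(5)*(1 - 1*4))*(-5)) = 3029*8 = 24232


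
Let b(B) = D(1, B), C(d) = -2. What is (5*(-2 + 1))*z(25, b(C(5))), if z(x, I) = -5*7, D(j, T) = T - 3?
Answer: 175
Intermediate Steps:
D(j, T) = -3 + T
b(B) = -3 + B
z(x, I) = -35
(5*(-2 + 1))*z(25, b(C(5))) = (5*(-2 + 1))*(-35) = (5*(-1))*(-35) = -5*(-35) = 175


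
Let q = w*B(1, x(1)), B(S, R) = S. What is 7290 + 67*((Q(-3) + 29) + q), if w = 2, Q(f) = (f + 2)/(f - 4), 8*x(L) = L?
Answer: 65636/7 ≈ 9376.6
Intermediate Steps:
x(L) = L/8
Q(f) = (2 + f)/(-4 + f)
q = 2 (q = 2*1 = 2)
7290 + 67*((Q(-3) + 29) + q) = 7290 + 67*(((2 - 3)/(-4 - 3) + 29) + 2) = 7290 + 67*((-1/(-7) + 29) + 2) = 7290 + 67*((-⅐*(-1) + 29) + 2) = 7290 + 67*((⅐ + 29) + 2) = 7290 + 67*(204/7 + 2) = 7290 + 67*(218/7) = 7290 + 14606/7 = 65636/7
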